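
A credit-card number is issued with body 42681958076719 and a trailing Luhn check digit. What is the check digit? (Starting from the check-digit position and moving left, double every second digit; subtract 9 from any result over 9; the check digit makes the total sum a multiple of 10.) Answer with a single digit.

1

Partial digits right→left: 9 1 7 6 7 0 8 5 9 1 8 6 2 4
Double every second digit counting from the check-digit position (so the 1st, 3rd, 5th, ... of the partial from the right).
  doubled (with −9 where >9): 9 5 5 7 9 7 4 → sum 46
  kept as-is: 1 6 0 5 1 6 4 → sum 23
Total = 46 + 23 = 69.
Check digit = (10 − (69 mod 10)) mod 10 = 1.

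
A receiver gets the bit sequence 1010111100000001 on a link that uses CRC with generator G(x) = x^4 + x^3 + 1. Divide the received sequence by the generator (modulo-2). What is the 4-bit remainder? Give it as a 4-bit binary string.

Modulo-2 division of 1010111100000001 by 11001:
  pos 0: 10101 XOR 11001 = 01100
  pos 1: 11001 XOR 11001 = 00000
  pos 6: 11000 XOR 11001 = 00001
  pos 10: 10000 XOR 11001 = 01001
  pos 11: 10011 XOR 11001 = 01010
Remainder = 1010 (nonzero — an error is detected).

1010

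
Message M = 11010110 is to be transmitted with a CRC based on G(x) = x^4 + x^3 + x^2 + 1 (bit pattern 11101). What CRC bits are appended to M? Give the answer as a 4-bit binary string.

1110

Append 4 zeros: 110101100000. Divide by 11101 (XOR where the leading bit is 1):
  pos 0: 11010 XOR 11101 = 00111
  pos 2: 11111 XOR 11101 = 00010
  pos 5: 10000 XOR 11101 = 01101
  pos 6: 11010 XOR 11101 = 00111
Remainder (last 4 bits) = 1110. This is the CRC / FCS.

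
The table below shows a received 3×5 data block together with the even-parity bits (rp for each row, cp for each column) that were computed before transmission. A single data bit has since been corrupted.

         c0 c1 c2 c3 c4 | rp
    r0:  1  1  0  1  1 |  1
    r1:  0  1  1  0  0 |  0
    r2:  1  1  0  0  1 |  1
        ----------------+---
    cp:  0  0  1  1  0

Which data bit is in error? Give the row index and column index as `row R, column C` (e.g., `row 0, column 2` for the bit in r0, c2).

Recompute each row's even parity and compare to rp:
  r0: data parity 0, sent rp 1 → mismatch
  r1: data parity 0, sent rp 0 → ok
  r2: data parity 1, sent rp 1 → ok
Recompute each column's even parity and compare to cp:
  c0: data parity 0, sent cp 0 → ok
  c1: data parity 1, sent cp 0 → mismatch
  c2: data parity 1, sent cp 1 → ok
  c3: data parity 1, sent cp 1 → ok
  c4: data parity 0, sent cp 0 → ok
Exactly one row (r0) and one column (c1) fail → the flipped bit is at their intersection.

row 0, column 1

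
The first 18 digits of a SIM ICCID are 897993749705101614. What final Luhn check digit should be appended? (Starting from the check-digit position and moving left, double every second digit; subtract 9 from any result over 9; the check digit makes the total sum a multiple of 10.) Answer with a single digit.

8

Partial digits right→left: 4 1 6 1 0 1 5 0 7 9 4 7 3 9 9 7 9 8
Double every second digit counting from the check-digit position (so the 1st, 3rd, 5th, ... of the partial from the right).
  doubled (with −9 where >9): 8 3 0 1 5 8 6 9 9 → sum 49
  kept as-is: 1 1 1 0 9 7 9 7 8 → sum 43
Total = 49 + 43 = 92.
Check digit = (10 − (92 mod 10)) mod 10 = 8.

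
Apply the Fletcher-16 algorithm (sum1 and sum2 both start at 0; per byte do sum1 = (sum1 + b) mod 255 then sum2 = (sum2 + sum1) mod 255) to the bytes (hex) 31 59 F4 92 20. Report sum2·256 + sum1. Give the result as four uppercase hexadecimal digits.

7F32

Running sums (mod 255):
  after byte 0 (31): sum1=49, sum2=49
  after byte 1 (59): sum1=138, sum2=187
  after byte 2 (F4): sum1=127, sum2=59
  after byte 3 (92): sum1=18, sum2=77
  after byte 4 (20): sum1=50, sum2=127
Checksum = sum2·256 + sum1 = 127·256 + 50 = 32562 = 0x7F32.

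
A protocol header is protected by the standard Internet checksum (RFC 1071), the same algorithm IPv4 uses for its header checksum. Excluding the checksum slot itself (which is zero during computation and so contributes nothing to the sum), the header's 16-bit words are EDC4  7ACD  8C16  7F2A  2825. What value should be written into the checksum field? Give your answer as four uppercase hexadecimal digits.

6407

One's-complement addition (fold any carry out of bit 15 back into bit 0):
  0xEDC4 + 0x7ACD = 0x16891 → wrap carry → 0x6892
  0x6892 + 0x8C16 = 0x0F4A8
  0xF4A8 + 0x7F2A = 0x173D2 → wrap carry → 0x73D3
  0x73D3 + 0x2825 = 0x09BF8
One's-complement sum = 0x9BF8.
Checksum = ~0x9BF8 & 0xFFFF = 0x6407.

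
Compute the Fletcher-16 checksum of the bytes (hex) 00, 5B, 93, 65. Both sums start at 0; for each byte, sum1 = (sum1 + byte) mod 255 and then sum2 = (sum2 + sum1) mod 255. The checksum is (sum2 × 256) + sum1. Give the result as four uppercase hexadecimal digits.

9E54

Running sums (mod 255):
  after byte 0 (00): sum1=0, sum2=0
  after byte 1 (5B): sum1=91, sum2=91
  after byte 2 (93): sum1=238, sum2=74
  after byte 3 (65): sum1=84, sum2=158
Checksum = sum2·256 + sum1 = 158·256 + 84 = 40532 = 0x9E54.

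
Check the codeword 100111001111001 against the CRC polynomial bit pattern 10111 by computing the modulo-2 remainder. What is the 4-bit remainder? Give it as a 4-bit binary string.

0001

Modulo-2 division of 100111001111001 by 10111:
  pos 0: 10011 XOR 10111 = 00100
  pos 2: 10010 XOR 10111 = 00101
  pos 4: 10101 XOR 10111 = 00010
  pos 7: 10111 XOR 10111 = 00000
Remainder = 0001 (nonzero — an error is detected).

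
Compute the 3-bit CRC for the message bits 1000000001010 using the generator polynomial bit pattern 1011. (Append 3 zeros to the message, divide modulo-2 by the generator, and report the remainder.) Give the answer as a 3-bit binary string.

Append 3 zeros: 1000000001010000. Divide by 1011 (XOR where the leading bit is 1):
  pos 0: 1000 XOR 1011 = 0011
  pos 2: 1100 XOR 1011 = 0111
  pos 3: 1110 XOR 1011 = 0101
  pos 4: 1010 XOR 1011 = 0001
  pos 7: 1010 XOR 1011 = 0001
  pos 10: 1100 XOR 1011 = 0111
  pos 11: 1110 XOR 1011 = 0101
  pos 12: 1010 XOR 1011 = 0001
Remainder (last 3 bits) = 001. This is the CRC / FCS.

001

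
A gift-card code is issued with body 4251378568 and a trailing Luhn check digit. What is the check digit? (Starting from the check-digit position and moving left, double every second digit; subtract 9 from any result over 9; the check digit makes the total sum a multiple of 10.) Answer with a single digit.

Partial digits right→left: 8 6 5 8 7 3 1 5 2 4
Double every second digit counting from the check-digit position (so the 1st, 3rd, 5th, ... of the partial from the right).
  doubled (with −9 where >9): 7 1 5 2 4 → sum 19
  kept as-is: 6 8 3 5 4 → sum 26
Total = 19 + 26 = 45.
Check digit = (10 − (45 mod 10)) mod 10 = 5.

5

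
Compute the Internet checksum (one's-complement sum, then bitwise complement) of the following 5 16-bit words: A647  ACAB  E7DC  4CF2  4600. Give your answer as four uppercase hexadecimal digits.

One's-complement addition (fold any carry out of bit 15 back into bit 0):
  0xA647 + 0xACAB = 0x152F2 → wrap carry → 0x52F3
  0x52F3 + 0xE7DC = 0x13ACF → wrap carry → 0x3AD0
  0x3AD0 + 0x4CF2 = 0x087C2
  0x87C2 + 0x4600 = 0x0CDC2
One's-complement sum = 0xCDC2.
Checksum = ~0xCDC2 & 0xFFFF = 0x323D.

323D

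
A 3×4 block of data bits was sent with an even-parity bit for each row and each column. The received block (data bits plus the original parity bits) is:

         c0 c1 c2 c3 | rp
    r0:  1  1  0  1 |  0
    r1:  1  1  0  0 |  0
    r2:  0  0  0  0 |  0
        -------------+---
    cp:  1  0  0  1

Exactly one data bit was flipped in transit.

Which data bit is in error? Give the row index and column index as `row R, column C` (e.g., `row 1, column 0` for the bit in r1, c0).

Recompute each row's even parity and compare to rp:
  r0: data parity 1, sent rp 0 → mismatch
  r1: data parity 0, sent rp 0 → ok
  r2: data parity 0, sent rp 0 → ok
Recompute each column's even parity and compare to cp:
  c0: data parity 0, sent cp 1 → mismatch
  c1: data parity 0, sent cp 0 → ok
  c2: data parity 0, sent cp 0 → ok
  c3: data parity 1, sent cp 1 → ok
Exactly one row (r0) and one column (c0) fail → the flipped bit is at their intersection.

row 0, column 0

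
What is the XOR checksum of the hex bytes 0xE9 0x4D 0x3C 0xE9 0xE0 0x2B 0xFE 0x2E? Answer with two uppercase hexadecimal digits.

XOR the bytes together:
  start with 0xE9
  0xE9 ⊕ 0x4D = 0xA4
  0xA4 ⊕ 0x3C = 0x98
  0x98 ⊕ 0xE9 = 0x71
  0x71 ⊕ 0xE0 = 0x91
  0x91 ⊕ 0x2B = 0xBA
  0xBA ⊕ 0xFE = 0x44
  0x44 ⊕ 0x2E = 0x6A

6A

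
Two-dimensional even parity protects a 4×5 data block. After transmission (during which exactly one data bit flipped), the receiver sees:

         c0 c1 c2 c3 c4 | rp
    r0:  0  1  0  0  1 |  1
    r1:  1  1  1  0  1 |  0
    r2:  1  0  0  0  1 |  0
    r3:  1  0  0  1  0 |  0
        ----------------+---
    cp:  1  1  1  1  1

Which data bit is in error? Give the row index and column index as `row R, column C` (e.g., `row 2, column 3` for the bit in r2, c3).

Recompute each row's even parity and compare to rp:
  r0: data parity 0, sent rp 1 → mismatch
  r1: data parity 0, sent rp 0 → ok
  r2: data parity 0, sent rp 0 → ok
  r3: data parity 0, sent rp 0 → ok
Recompute each column's even parity and compare to cp:
  c0: data parity 1, sent cp 1 → ok
  c1: data parity 0, sent cp 1 → mismatch
  c2: data parity 1, sent cp 1 → ok
  c3: data parity 1, sent cp 1 → ok
  c4: data parity 1, sent cp 1 → ok
Exactly one row (r0) and one column (c1) fail → the flipped bit is at their intersection.

row 0, column 1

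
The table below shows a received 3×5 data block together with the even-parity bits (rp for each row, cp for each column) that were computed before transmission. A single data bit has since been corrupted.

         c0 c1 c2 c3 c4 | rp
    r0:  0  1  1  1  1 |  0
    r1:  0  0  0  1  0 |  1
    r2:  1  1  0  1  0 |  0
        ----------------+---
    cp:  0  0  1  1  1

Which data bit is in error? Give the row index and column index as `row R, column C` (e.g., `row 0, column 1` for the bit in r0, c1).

row 2, column 0

Recompute each row's even parity and compare to rp:
  r0: data parity 0, sent rp 0 → ok
  r1: data parity 1, sent rp 1 → ok
  r2: data parity 1, sent rp 0 → mismatch
Recompute each column's even parity and compare to cp:
  c0: data parity 1, sent cp 0 → mismatch
  c1: data parity 0, sent cp 0 → ok
  c2: data parity 1, sent cp 1 → ok
  c3: data parity 1, sent cp 1 → ok
  c4: data parity 1, sent cp 1 → ok
Exactly one row (r2) and one column (c0) fail → the flipped bit is at their intersection.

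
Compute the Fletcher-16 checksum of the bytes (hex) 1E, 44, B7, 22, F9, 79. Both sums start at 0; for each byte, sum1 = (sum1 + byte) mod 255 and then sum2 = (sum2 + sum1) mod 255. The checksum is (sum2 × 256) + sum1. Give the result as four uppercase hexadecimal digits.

BCAF

Running sums (mod 255):
  after byte 0 (1E): sum1=30, sum2=30
  after byte 1 (44): sum1=98, sum2=128
  after byte 2 (B7): sum1=26, sum2=154
  after byte 3 (22): sum1=60, sum2=214
  after byte 4 (F9): sum1=54, sum2=13
  after byte 5 (79): sum1=175, sum2=188
Checksum = sum2·256 + sum1 = 188·256 + 175 = 48303 = 0xBCAF.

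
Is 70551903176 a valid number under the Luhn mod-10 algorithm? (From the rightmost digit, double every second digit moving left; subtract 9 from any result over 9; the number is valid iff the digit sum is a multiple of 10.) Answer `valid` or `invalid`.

invalid

From the right, keep odd positions and double even positions (subtract 9 from any doubled value over 9):
  doubled (positions 2,4,...): 5 6 9 1 0 → sum 21
  kept (positions 1,3,...): 6 1 0 1 5 7 → sum 20
Total = 41.
41 mod 10 = 1, so the number is invalid.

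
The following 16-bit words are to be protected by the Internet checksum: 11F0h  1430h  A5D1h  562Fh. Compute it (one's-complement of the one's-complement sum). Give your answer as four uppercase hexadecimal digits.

DDDE

One's-complement addition (fold any carry out of bit 15 back into bit 0):
  0x11F0 + 0x1430 = 0x02620
  0x2620 + 0xA5D1 = 0x0CBF1
  0xCBF1 + 0x562F = 0x12220 → wrap carry → 0x2221
One's-complement sum = 0x2221.
Checksum = ~0x2221 & 0xFFFF = 0xDDDE.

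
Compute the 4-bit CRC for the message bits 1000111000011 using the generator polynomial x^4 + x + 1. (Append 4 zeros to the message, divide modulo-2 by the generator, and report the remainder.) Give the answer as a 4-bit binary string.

Append 4 zeros: 10001110000110000. Divide by 10011 (XOR where the leading bit is 1):
  pos 0: 10001 XOR 10011 = 00010
  pos 3: 10110 XOR 10011 = 00101
  pos 5: 10100 XOR 10011 = 00111
  pos 7: 11101 XOR 10011 = 01110
  pos 8: 11101 XOR 10011 = 01110
  pos 9: 11100 XOR 10011 = 01111
  pos 10: 11110 XOR 10011 = 01101
  pos 11: 11010 XOR 10011 = 01001
  pos 12: 10010 XOR 10011 = 00001
Remainder (last 4 bits) = 0001. This is the CRC / FCS.

0001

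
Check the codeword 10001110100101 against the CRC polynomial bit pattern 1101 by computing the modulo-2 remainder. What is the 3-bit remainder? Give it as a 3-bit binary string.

Modulo-2 division of 10001110100101 by 1101:
  pos 0: 1000 XOR 1101 = 0101
  pos 1: 1011 XOR 1101 = 0110
  pos 2: 1101 XOR 1101 = 0000
  pos 6: 1010 XOR 1101 = 0111
  pos 7: 1110 XOR 1101 = 0011
  pos 9: 1110 XOR 1101 = 0011
Remainder = 111 (nonzero — an error is detected).

111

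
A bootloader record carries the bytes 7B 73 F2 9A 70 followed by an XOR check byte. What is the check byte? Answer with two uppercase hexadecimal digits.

XOR the bytes together:
  start with 0x7B
  0x7B ⊕ 0x73 = 0x08
  0x08 ⊕ 0xF2 = 0xFA
  0xFA ⊕ 0x9A = 0x60
  0x60 ⊕ 0x70 = 0x10

10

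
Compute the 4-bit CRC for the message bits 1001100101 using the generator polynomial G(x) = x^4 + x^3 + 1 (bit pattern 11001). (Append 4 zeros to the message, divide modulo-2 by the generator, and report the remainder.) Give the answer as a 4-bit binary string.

Append 4 zeros: 10011001010000. Divide by 11001 (XOR where the leading bit is 1):
  pos 0: 10011 XOR 11001 = 01010
  pos 1: 10100 XOR 11001 = 01101
  pos 2: 11010 XOR 11001 = 00011
  pos 5: 11101 XOR 11001 = 00100
  pos 7: 10000 XOR 11001 = 01001
  pos 8: 10010 XOR 11001 = 01011
  pos 9: 10110 XOR 11001 = 01111
Remainder (last 4 bits) = 1111. This is the CRC / FCS.

1111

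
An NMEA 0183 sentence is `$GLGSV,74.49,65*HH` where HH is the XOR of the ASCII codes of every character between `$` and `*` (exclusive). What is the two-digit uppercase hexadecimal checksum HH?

6A

XOR the ASCII codes of the payload characters:
  'G' = 0x47 → acc = 0x47
  'L' = 0x4C → acc = 0x0B
  'G' = 0x47 → acc = 0x4C
  'S' = 0x53 → acc = 0x1F
  'V' = 0x56 → acc = 0x49
  ',' = 0x2C → acc = 0x65
  '7' = 0x37 → acc = 0x52
  '4' = 0x34 → acc = 0x66
  '.' = 0x2E → acc = 0x48
  '4' = 0x34 → acc = 0x7C
  '9' = 0x39 → acc = 0x45
  ',' = 0x2C → acc = 0x69
  '6' = 0x36 → acc = 0x5F
  '5' = 0x35 → acc = 0x6A
Checksum = 0x6A.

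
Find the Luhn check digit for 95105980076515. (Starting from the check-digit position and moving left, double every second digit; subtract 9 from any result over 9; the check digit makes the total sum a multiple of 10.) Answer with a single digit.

3

Partial digits right→left: 5 1 5 6 7 0 0 8 9 5 0 1 5 9
Double every second digit counting from the check-digit position (so the 1st, 3rd, 5th, ... of the partial from the right).
  doubled (with −9 where >9): 1 1 5 0 9 0 1 → sum 17
  kept as-is: 1 6 0 8 5 1 9 → sum 30
Total = 17 + 30 = 47.
Check digit = (10 − (47 mod 10)) mod 10 = 3.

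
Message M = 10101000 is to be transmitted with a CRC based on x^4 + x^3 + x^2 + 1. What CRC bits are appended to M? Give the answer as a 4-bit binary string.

Append 4 zeros: 101010000000. Divide by 11101 (XOR where the leading bit is 1):
  pos 0: 10101 XOR 11101 = 01000
  pos 1: 10000 XOR 11101 = 01101
  pos 2: 11010 XOR 11101 = 00111
  pos 4: 11100 XOR 11101 = 00001
Remainder (last 4 bits) = 1000. This is the CRC / FCS.

1000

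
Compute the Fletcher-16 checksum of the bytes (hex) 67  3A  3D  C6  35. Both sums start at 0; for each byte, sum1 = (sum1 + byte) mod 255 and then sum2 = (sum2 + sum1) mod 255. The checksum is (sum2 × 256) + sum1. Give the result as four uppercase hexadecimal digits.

Running sums (mod 255):
  after byte 0 (67): sum1=103, sum2=103
  after byte 1 (3A): sum1=161, sum2=9
  after byte 2 (3D): sum1=222, sum2=231
  after byte 3 (C6): sum1=165, sum2=141
  after byte 4 (35): sum1=218, sum2=104
Checksum = sum2·256 + sum1 = 104·256 + 218 = 26842 = 0x68DA.

68DA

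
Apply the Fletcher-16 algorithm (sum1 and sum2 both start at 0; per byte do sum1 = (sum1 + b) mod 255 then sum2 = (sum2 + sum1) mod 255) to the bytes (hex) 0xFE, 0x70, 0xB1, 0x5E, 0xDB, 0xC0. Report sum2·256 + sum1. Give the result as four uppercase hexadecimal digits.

Running sums (mod 255):
  after byte 0 (0xFE): sum1=254, sum2=254
  after byte 1 (0x70): sum1=111, sum2=110
  after byte 2 (0xB1): sum1=33, sum2=143
  after byte 3 (0x5E): sum1=127, sum2=15
  after byte 4 (0xDB): sum1=91, sum2=106
  after byte 5 (0xC0): sum1=28, sum2=134
Checksum = sum2·256 + sum1 = 134·256 + 28 = 34332 = 0x861C.

861C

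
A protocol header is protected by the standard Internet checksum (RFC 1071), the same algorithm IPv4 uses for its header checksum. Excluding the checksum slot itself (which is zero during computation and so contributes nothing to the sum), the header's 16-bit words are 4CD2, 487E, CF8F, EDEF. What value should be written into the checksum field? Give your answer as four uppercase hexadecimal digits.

AD2F

One's-complement addition (fold any carry out of bit 15 back into bit 0):
  0x4CD2 + 0x487E = 0x09550
  0x9550 + 0xCF8F = 0x164DF → wrap carry → 0x64E0
  0x64E0 + 0xEDEF = 0x152CF → wrap carry → 0x52D0
One's-complement sum = 0x52D0.
Checksum = ~0x52D0 & 0xFFFF = 0xAD2F.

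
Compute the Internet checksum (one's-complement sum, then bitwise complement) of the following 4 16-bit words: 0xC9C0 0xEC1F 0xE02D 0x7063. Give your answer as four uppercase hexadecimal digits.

One's-complement addition (fold any carry out of bit 15 back into bit 0):
  0xC9C0 + 0xEC1F = 0x1B5DF → wrap carry → 0xB5E0
  0xB5E0 + 0xE02D = 0x1960D → wrap carry → 0x960E
  0x960E + 0x7063 = 0x10671 → wrap carry → 0x0672
One's-complement sum = 0x0672.
Checksum = ~0x0672 & 0xFFFF = 0xF98D.

F98D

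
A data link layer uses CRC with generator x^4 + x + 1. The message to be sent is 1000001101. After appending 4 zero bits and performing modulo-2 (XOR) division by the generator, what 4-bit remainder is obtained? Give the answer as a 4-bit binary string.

1001

Append 4 zeros: 10000011010000. Divide by 10011 (XOR where the leading bit is 1):
  pos 0: 10000 XOR 10011 = 00011
  pos 3: 11011 XOR 10011 = 01000
  pos 4: 10000 XOR 10011 = 00011
  pos 7: 11100 XOR 10011 = 01111
  pos 8: 11110 XOR 10011 = 01101
  pos 9: 11010 XOR 10011 = 01001
Remainder (last 4 bits) = 1001. This is the CRC / FCS.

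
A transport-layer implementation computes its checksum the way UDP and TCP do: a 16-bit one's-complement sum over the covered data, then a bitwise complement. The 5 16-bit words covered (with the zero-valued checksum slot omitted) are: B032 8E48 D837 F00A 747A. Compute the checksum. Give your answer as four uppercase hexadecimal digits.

One's-complement addition (fold any carry out of bit 15 back into bit 0):
  0xB032 + 0x8E48 = 0x13E7A → wrap carry → 0x3E7B
  0x3E7B + 0xD837 = 0x116B2 → wrap carry → 0x16B3
  0x16B3 + 0xF00A = 0x106BD → wrap carry → 0x06BE
  0x06BE + 0x747A = 0x07B38
One's-complement sum = 0x7B38.
Checksum = ~0x7B38 & 0xFFFF = 0x84C7.

84C7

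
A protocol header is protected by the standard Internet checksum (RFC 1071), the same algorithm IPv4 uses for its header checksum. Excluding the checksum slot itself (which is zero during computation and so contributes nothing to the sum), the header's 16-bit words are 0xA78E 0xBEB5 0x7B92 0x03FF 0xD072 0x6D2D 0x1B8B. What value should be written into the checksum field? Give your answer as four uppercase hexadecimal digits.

One's-complement addition (fold any carry out of bit 15 back into bit 0):
  0xA78E + 0xBEB5 = 0x16643 → wrap carry → 0x6644
  0x6644 + 0x7B92 = 0x0E1D6
  0xE1D6 + 0x03FF = 0x0E5D5
  0xE5D5 + 0xD072 = 0x1B647 → wrap carry → 0xB648
  0xB648 + 0x6D2D = 0x12375 → wrap carry → 0x2376
  0x2376 + 0x1B8B = 0x03F01
One's-complement sum = 0x3F01.
Checksum = ~0x3F01 & 0xFFFF = 0xC0FE.

C0FE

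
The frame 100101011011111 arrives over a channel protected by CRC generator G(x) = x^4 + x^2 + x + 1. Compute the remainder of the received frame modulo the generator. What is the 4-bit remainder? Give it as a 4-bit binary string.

0000

Modulo-2 division of 100101011011111 by 10111:
  pos 0: 10010 XOR 10111 = 00101
  pos 2: 10110 XOR 10111 = 00001
  pos 6: 11101 XOR 10111 = 01010
  pos 7: 10101 XOR 10111 = 00010
  pos 10: 10111 XOR 10111 = 00000
Remainder = 0000 (zero — the frame passes the CRC check).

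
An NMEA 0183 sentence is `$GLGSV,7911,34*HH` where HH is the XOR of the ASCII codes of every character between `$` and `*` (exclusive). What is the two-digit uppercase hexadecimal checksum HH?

40

XOR the ASCII codes of the payload characters:
  'G' = 0x47 → acc = 0x47
  'L' = 0x4C → acc = 0x0B
  'G' = 0x47 → acc = 0x4C
  'S' = 0x53 → acc = 0x1F
  'V' = 0x56 → acc = 0x49
  ',' = 0x2C → acc = 0x65
  '7' = 0x37 → acc = 0x52
  '9' = 0x39 → acc = 0x6B
  '1' = 0x31 → acc = 0x5A
  '1' = 0x31 → acc = 0x6B
  ',' = 0x2C → acc = 0x47
  '3' = 0x33 → acc = 0x74
  '4' = 0x34 → acc = 0x40
Checksum = 0x40.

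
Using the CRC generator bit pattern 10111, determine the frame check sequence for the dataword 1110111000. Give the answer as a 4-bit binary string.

Append 4 zeros: 11101110000000. Divide by 10111 (XOR where the leading bit is 1):
  pos 0: 11101 XOR 10111 = 01010
  pos 1: 10101 XOR 10111 = 00010
  pos 4: 10100 XOR 10111 = 00011
  pos 7: 11000 XOR 10111 = 01111
  pos 8: 11110 XOR 10111 = 01001
  pos 9: 10010 XOR 10111 = 00101
Remainder (last 4 bits) = 0101. This is the CRC / FCS.

0101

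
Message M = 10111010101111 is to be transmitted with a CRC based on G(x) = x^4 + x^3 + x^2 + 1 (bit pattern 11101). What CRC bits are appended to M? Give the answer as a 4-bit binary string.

Append 4 zeros: 101110101011110000. Divide by 11101 (XOR where the leading bit is 1):
  pos 0: 10111 XOR 11101 = 01010
  pos 1: 10100 XOR 11101 = 01001
  pos 2: 10011 XOR 11101 = 01110
  pos 3: 11100 XOR 11101 = 00001
  pos 7: 11011 XOR 11101 = 00110
  pos 9: 11011 XOR 11101 = 00110
  pos 11: 11000 XOR 11101 = 00101
  pos 13: 10100 XOR 11101 = 01001
Remainder (last 4 bits) = 1001. This is the CRC / FCS.

1001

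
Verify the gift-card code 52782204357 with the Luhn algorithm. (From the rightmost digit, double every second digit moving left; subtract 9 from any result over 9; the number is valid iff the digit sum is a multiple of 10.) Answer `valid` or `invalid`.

invalid

From the right, keep odd positions and double even positions (subtract 9 from any doubled value over 9):
  doubled (positions 2,4,...): 1 8 4 7 4 → sum 24
  kept (positions 1,3,...): 7 3 0 2 7 5 → sum 24
Total = 48.
48 mod 10 = 8, so the number is invalid.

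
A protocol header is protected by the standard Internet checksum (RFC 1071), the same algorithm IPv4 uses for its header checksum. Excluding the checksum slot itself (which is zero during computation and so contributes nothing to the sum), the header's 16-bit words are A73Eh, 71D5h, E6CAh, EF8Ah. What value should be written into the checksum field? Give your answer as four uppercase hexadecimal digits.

1096

One's-complement addition (fold any carry out of bit 15 back into bit 0):
  0xA73E + 0x71D5 = 0x11913 → wrap carry → 0x1914
  0x1914 + 0xE6CA = 0x0FFDE
  0xFFDE + 0xEF8A = 0x1EF68 → wrap carry → 0xEF69
One's-complement sum = 0xEF69.
Checksum = ~0xEF69 & 0xFFFF = 0x1096.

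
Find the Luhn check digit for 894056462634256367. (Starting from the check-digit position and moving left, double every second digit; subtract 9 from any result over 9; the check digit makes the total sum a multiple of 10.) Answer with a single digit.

2

Partial digits right→left: 7 6 3 6 5 2 4 3 6 2 6 4 6 5 0 4 9 8
Double every second digit counting from the check-digit position (so the 1st, 3rd, 5th, ... of the partial from the right).
  doubled (with −9 where >9): 5 6 1 8 3 3 3 0 9 → sum 38
  kept as-is: 6 6 2 3 2 4 5 4 8 → sum 40
Total = 38 + 40 = 78.
Check digit = (10 − (78 mod 10)) mod 10 = 2.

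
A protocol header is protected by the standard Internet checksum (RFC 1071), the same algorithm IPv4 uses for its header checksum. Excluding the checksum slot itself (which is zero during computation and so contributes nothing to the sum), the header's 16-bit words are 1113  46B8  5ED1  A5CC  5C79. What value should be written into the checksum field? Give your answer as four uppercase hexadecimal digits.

471D

One's-complement addition (fold any carry out of bit 15 back into bit 0):
  0x1113 + 0x46B8 = 0x057CB
  0x57CB + 0x5ED1 = 0x0B69C
  0xB69C + 0xA5CC = 0x15C68 → wrap carry → 0x5C69
  0x5C69 + 0x5C79 = 0x0B8E2
One's-complement sum = 0xB8E2.
Checksum = ~0xB8E2 & 0xFFFF = 0x471D.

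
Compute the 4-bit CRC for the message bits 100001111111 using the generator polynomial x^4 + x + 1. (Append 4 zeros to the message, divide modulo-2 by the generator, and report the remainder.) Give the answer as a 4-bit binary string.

Append 4 zeros: 1000011111110000. Divide by 10011 (XOR where the leading bit is 1):
  pos 0: 10000 XOR 10011 = 00011
  pos 3: 11111 XOR 10011 = 01100
  pos 4: 11001 XOR 10011 = 01010
  pos 5: 10101 XOR 10011 = 00110
  pos 7: 11011 XOR 10011 = 01000
  pos 8: 10000 XOR 10011 = 00011
  pos 11: 11000 XOR 10011 = 01011
Remainder (last 4 bits) = 1011. This is the CRC / FCS.

1011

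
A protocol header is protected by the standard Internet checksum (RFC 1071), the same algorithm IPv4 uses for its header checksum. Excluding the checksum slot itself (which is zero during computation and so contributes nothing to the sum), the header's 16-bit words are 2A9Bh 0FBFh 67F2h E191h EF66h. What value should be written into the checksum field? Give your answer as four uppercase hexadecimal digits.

8CBA

One's-complement addition (fold any carry out of bit 15 back into bit 0):
  0x2A9B + 0x0FBF = 0x03A5A
  0x3A5A + 0x67F2 = 0x0A24C
  0xA24C + 0xE191 = 0x183DD → wrap carry → 0x83DE
  0x83DE + 0xEF66 = 0x17344 → wrap carry → 0x7345
One's-complement sum = 0x7345.
Checksum = ~0x7345 & 0xFFFF = 0x8CBA.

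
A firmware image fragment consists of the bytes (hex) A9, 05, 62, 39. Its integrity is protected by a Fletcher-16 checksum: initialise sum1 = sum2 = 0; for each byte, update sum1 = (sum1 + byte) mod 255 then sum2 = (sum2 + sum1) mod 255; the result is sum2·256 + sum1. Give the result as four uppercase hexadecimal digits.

Running sums (mod 255):
  after byte 0 (A9): sum1=169, sum2=169
  after byte 1 (05): sum1=174, sum2=88
  after byte 2 (62): sum1=17, sum2=105
  after byte 3 (39): sum1=74, sum2=179
Checksum = sum2·256 + sum1 = 179·256 + 74 = 45898 = 0xB34A.

B34A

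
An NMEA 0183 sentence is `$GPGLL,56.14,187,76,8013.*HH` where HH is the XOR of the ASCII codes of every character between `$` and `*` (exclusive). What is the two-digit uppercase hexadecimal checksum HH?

XOR the ASCII codes of the payload characters:
  'G' = 0x47 → acc = 0x47
  'P' = 0x50 → acc = 0x17
  'G' = 0x47 → acc = 0x50
  'L' = 0x4C → acc = 0x1C
  'L' = 0x4C → acc = 0x50
  ',' = 0x2C → acc = 0x7C
  '5' = 0x35 → acc = 0x49
  '6' = 0x36 → acc = 0x7F
  '.' = 0x2E → acc = 0x51
  '1' = 0x31 → acc = 0x60
  '4' = 0x34 → acc = 0x54
  ',' = 0x2C → acc = 0x78
  '1' = 0x31 → acc = 0x49
  '8' = 0x38 → acc = 0x71
  '7' = 0x37 → acc = 0x46
  ',' = 0x2C → acc = 0x6A
  '7' = 0x37 → acc = 0x5D
  '6' = 0x36 → acc = 0x6B
  ',' = 0x2C → acc = 0x47
  '8' = 0x38 → acc = 0x7F
  '0' = 0x30 → acc = 0x4F
  '1' = 0x31 → acc = 0x7E
  '3' = 0x33 → acc = 0x4D
  '.' = 0x2E → acc = 0x63
Checksum = 0x63.

63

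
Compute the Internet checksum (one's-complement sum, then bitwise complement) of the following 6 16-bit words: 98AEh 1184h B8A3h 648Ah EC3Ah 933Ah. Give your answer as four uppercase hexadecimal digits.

B929

One's-complement addition (fold any carry out of bit 15 back into bit 0):
  0x98AE + 0x1184 = 0x0AA32
  0xAA32 + 0xB8A3 = 0x162D5 → wrap carry → 0x62D6
  0x62D6 + 0x648A = 0x0C760
  0xC760 + 0xEC3A = 0x1B39A → wrap carry → 0xB39B
  0xB39B + 0x933A = 0x146D5 → wrap carry → 0x46D6
One's-complement sum = 0x46D6.
Checksum = ~0x46D6 & 0xFFFF = 0xB929.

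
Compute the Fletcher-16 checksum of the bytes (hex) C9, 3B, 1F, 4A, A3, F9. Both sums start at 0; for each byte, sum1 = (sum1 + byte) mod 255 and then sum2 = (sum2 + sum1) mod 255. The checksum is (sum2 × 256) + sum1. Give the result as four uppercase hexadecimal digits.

Running sums (mod 255):
  after byte 0 (C9): sum1=201, sum2=201
  after byte 1 (3B): sum1=5, sum2=206
  after byte 2 (1F): sum1=36, sum2=242
  after byte 3 (4A): sum1=110, sum2=97
  after byte 4 (A3): sum1=18, sum2=115
  after byte 5 (F9): sum1=12, sum2=127
Checksum = sum2·256 + sum1 = 127·256 + 12 = 32524 = 0x7F0C.

7F0C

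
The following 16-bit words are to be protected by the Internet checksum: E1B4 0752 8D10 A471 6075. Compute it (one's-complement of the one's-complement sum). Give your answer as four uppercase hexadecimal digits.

8501

One's-complement addition (fold any carry out of bit 15 back into bit 0):
  0xE1B4 + 0x0752 = 0x0E906
  0xE906 + 0x8D10 = 0x17616 → wrap carry → 0x7617
  0x7617 + 0xA471 = 0x11A88 → wrap carry → 0x1A89
  0x1A89 + 0x6075 = 0x07AFE
One's-complement sum = 0x7AFE.
Checksum = ~0x7AFE & 0xFFFF = 0x8501.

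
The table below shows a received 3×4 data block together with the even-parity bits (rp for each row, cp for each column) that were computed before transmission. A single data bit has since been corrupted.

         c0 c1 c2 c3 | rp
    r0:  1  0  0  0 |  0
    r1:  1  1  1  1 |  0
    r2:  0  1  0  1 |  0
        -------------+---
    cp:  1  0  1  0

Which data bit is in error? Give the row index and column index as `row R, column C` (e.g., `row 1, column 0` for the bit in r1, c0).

Recompute each row's even parity and compare to rp:
  r0: data parity 1, sent rp 0 → mismatch
  r1: data parity 0, sent rp 0 → ok
  r2: data parity 0, sent rp 0 → ok
Recompute each column's even parity and compare to cp:
  c0: data parity 0, sent cp 1 → mismatch
  c1: data parity 0, sent cp 0 → ok
  c2: data parity 1, sent cp 1 → ok
  c3: data parity 0, sent cp 0 → ok
Exactly one row (r0) and one column (c0) fail → the flipped bit is at their intersection.

row 0, column 0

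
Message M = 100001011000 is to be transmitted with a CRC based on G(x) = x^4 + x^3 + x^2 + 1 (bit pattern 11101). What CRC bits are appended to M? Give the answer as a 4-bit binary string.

1001

Append 4 zeros: 1000010110000000. Divide by 11101 (XOR where the leading bit is 1):
  pos 0: 10000 XOR 11101 = 01101
  pos 1: 11011 XOR 11101 = 00110
  pos 3: 11001 XOR 11101 = 00100
  pos 5: 10010 XOR 11101 = 01111
  pos 6: 11110 XOR 11101 = 00011
  pos 9: 11000 XOR 11101 = 00101
  pos 11: 10100 XOR 11101 = 01001
Remainder (last 4 bits) = 1001. This is the CRC / FCS.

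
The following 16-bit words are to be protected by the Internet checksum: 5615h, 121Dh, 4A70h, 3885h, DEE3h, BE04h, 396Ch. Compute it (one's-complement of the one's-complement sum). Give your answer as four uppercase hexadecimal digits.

3E83

One's-complement addition (fold any carry out of bit 15 back into bit 0):
  0x5615 + 0x121D = 0x06832
  0x6832 + 0x4A70 = 0x0B2A2
  0xB2A2 + 0x3885 = 0x0EB27
  0xEB27 + 0xDEE3 = 0x1CA0A → wrap carry → 0xCA0B
  0xCA0B + 0xBE04 = 0x1880F → wrap carry → 0x8810
  0x8810 + 0x396C = 0x0C17C
One's-complement sum = 0xC17C.
Checksum = ~0xC17C & 0xFFFF = 0x3E83.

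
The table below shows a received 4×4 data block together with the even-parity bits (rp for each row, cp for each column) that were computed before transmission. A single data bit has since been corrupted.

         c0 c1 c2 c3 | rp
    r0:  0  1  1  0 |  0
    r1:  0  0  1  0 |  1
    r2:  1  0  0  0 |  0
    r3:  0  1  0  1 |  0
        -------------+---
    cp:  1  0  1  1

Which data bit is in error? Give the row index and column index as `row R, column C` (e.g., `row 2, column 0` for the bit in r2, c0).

Recompute each row's even parity and compare to rp:
  r0: data parity 0, sent rp 0 → ok
  r1: data parity 1, sent rp 1 → ok
  r2: data parity 1, sent rp 0 → mismatch
  r3: data parity 0, sent rp 0 → ok
Recompute each column's even parity and compare to cp:
  c0: data parity 1, sent cp 1 → ok
  c1: data parity 0, sent cp 0 → ok
  c2: data parity 0, sent cp 1 → mismatch
  c3: data parity 1, sent cp 1 → ok
Exactly one row (r2) and one column (c2) fail → the flipped bit is at their intersection.

row 2, column 2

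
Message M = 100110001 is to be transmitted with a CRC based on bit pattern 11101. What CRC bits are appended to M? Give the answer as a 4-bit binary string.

Append 4 zeros: 1001100010000. Divide by 11101 (XOR where the leading bit is 1):
  pos 0: 10011 XOR 11101 = 01110
  pos 1: 11100 XOR 11101 = 00001
  pos 5: 10010 XOR 11101 = 01111
  pos 6: 11110 XOR 11101 = 00011
Remainder (last 4 bits) = 1100. This is the CRC / FCS.

1100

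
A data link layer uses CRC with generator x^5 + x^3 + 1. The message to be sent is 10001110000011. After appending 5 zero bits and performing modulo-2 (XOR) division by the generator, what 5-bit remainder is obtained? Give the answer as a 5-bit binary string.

01010

Append 5 zeros: 1000111000001100000. Divide by 101001 (XOR where the leading bit is 1):
  pos 0: 100011 XOR 101001 = 001010
  pos 2: 101010 XOR 101001 = 000011
  pos 6: 110000 XOR 101001 = 011001
  pos 7: 110011 XOR 101001 = 011010
  pos 8: 110101 XOR 101001 = 011100
  pos 9: 111000 XOR 101001 = 010001
  pos 10: 100010 XOR 101001 = 001011
  pos 12: 101100 XOR 101001 = 000101
Remainder (last 5 bits) = 01010. This is the CRC / FCS.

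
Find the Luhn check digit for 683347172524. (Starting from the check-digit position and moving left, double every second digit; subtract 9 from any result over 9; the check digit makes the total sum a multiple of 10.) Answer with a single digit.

0

Partial digits right→left: 4 2 5 2 7 1 7 4 3 3 8 6
Double every second digit counting from the check-digit position (so the 1st, 3rd, 5th, ... of the partial from the right).
  doubled (with −9 where >9): 8 1 5 5 6 7 → sum 32
  kept as-is: 2 2 1 4 3 6 → sum 18
Total = 32 + 18 = 50.
Check digit = (10 − (50 mod 10)) mod 10 = 0.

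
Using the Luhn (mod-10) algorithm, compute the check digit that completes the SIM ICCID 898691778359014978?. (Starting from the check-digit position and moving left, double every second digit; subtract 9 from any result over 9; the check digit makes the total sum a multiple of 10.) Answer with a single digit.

Partial digits right→left: 8 7 9 4 1 0 9 5 3 8 7 7 1 9 6 8 9 8
Double every second digit counting from the check-digit position (so the 1st, 3rd, 5th, ... of the partial from the right).
  doubled (with −9 where >9): 7 9 2 9 6 5 2 3 9 → sum 52
  kept as-is: 7 4 0 5 8 7 9 8 8 → sum 56
Total = 52 + 56 = 108.
Check digit = (10 − (108 mod 10)) mod 10 = 2.

2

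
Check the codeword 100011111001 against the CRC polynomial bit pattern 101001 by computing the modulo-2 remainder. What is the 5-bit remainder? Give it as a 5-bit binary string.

00000

Modulo-2 division of 100011111001 by 101001:
  pos 0: 100011 XOR 101001 = 001010
  pos 2: 101011 XOR 101001 = 000010
  pos 6: 101001 XOR 101001 = 000000
Remainder = 00000 (zero — the frame passes the CRC check).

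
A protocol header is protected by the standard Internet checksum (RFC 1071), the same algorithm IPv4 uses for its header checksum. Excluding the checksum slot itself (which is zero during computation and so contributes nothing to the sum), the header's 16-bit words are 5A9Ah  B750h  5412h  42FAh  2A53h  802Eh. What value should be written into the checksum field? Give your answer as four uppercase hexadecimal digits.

One's-complement addition (fold any carry out of bit 15 back into bit 0):
  0x5A9A + 0xB750 = 0x111EA → wrap carry → 0x11EB
  0x11EB + 0x5412 = 0x065FD
  0x65FD + 0x42FA = 0x0A8F7
  0xA8F7 + 0x2A53 = 0x0D34A
  0xD34A + 0x802E = 0x15378 → wrap carry → 0x5379
One's-complement sum = 0x5379.
Checksum = ~0x5379 & 0xFFFF = 0xAC86.

AC86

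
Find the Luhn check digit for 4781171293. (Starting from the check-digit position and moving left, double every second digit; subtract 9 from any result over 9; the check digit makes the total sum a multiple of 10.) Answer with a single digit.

Partial digits right→left: 3 9 2 1 7 1 1 8 7 4
Double every second digit counting from the check-digit position (so the 1st, 3rd, 5th, ... of the partial from the right).
  doubled (with −9 where >9): 6 4 5 2 5 → sum 22
  kept as-is: 9 1 1 8 4 → sum 23
Total = 22 + 23 = 45.
Check digit = (10 − (45 mod 10)) mod 10 = 5.

5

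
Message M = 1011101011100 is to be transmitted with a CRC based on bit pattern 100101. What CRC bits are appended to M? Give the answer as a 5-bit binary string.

01001

Append 5 zeros: 101110101110000000. Divide by 100101 (XOR where the leading bit is 1):
  pos 0: 101110 XOR 100101 = 001011
  pos 2: 101110 XOR 100101 = 001011
  pos 4: 101111 XOR 100101 = 001010
  pos 6: 101010 XOR 100101 = 001111
  pos 8: 111100 XOR 100101 = 011001
  pos 9: 110010 XOR 100101 = 010111
  pos 10: 101110 XOR 100101 = 001011
  pos 12: 101100 XOR 100101 = 001001
Remainder (last 5 bits) = 01001. This is the CRC / FCS.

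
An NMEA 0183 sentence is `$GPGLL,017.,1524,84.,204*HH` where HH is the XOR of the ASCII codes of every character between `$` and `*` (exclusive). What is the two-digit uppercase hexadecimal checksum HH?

5E

XOR the ASCII codes of the payload characters:
  'G' = 0x47 → acc = 0x47
  'P' = 0x50 → acc = 0x17
  'G' = 0x47 → acc = 0x50
  'L' = 0x4C → acc = 0x1C
  'L' = 0x4C → acc = 0x50
  ',' = 0x2C → acc = 0x7C
  '0' = 0x30 → acc = 0x4C
  '1' = 0x31 → acc = 0x7D
  '7' = 0x37 → acc = 0x4A
  '.' = 0x2E → acc = 0x64
  ',' = 0x2C → acc = 0x48
  '1' = 0x31 → acc = 0x79
  '5' = 0x35 → acc = 0x4C
  '2' = 0x32 → acc = 0x7E
  '4' = 0x34 → acc = 0x4A
  ',' = 0x2C → acc = 0x66
  '8' = 0x38 → acc = 0x5E
  '4' = 0x34 → acc = 0x6A
  '.' = 0x2E → acc = 0x44
  ',' = 0x2C → acc = 0x68
  '2' = 0x32 → acc = 0x5A
  '0' = 0x30 → acc = 0x6A
  '4' = 0x34 → acc = 0x5E
Checksum = 0x5E.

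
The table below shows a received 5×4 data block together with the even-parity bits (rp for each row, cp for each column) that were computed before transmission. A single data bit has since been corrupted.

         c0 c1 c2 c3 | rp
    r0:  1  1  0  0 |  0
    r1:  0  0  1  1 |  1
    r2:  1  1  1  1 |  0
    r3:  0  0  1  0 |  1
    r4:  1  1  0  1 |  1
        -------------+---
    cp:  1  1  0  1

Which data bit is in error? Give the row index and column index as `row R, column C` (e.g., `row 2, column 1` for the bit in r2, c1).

Recompute each row's even parity and compare to rp:
  r0: data parity 0, sent rp 0 → ok
  r1: data parity 0, sent rp 1 → mismatch
  r2: data parity 0, sent rp 0 → ok
  r3: data parity 1, sent rp 1 → ok
  r4: data parity 1, sent rp 1 → ok
Recompute each column's even parity and compare to cp:
  c0: data parity 1, sent cp 1 → ok
  c1: data parity 1, sent cp 1 → ok
  c2: data parity 1, sent cp 0 → mismatch
  c3: data parity 1, sent cp 1 → ok
Exactly one row (r1) and one column (c2) fail → the flipped bit is at their intersection.

row 1, column 2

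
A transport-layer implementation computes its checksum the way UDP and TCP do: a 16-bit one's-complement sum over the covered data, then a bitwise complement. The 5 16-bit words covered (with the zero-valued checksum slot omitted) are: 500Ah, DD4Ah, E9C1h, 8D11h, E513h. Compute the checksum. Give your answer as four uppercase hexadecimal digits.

76C3

One's-complement addition (fold any carry out of bit 15 back into bit 0):
  0x500A + 0xDD4A = 0x12D54 → wrap carry → 0x2D55
  0x2D55 + 0xE9C1 = 0x11716 → wrap carry → 0x1717
  0x1717 + 0x8D11 = 0x0A428
  0xA428 + 0xE513 = 0x1893B → wrap carry → 0x893C
One's-complement sum = 0x893C.
Checksum = ~0x893C & 0xFFFF = 0x76C3.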